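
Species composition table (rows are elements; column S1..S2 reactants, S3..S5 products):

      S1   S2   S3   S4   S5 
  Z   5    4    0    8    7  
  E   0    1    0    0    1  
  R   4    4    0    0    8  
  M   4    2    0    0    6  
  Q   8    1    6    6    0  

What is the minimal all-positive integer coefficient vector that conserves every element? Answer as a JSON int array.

Coefficients: [4, 4, 5, 1, 4]

Z: 4·5+4·4 = 36 | 5·0+1·8+4·7 = 36
E: 4·0+4·1 = 4 | 5·0+1·0+4·1 = 4
R: 4·4+4·4 = 32 | 5·0+1·0+4·8 = 32
M: 4·4+4·2 = 24 | 5·0+1·0+4·6 = 24
Q: 4·8+4·1 = 36 | 5·6+1·6+4·0 = 36
gcd(4,4,5,1,4) = 1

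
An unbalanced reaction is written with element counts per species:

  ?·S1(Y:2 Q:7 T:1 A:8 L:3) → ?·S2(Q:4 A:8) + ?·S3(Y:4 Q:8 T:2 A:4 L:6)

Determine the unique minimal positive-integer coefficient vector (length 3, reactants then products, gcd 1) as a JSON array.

Coefficients: [4, 3, 2]

Y: 4·2 = 8 | 3·0+2·4 = 8
Q: 4·7 = 28 | 3·4+2·8 = 28
T: 4·1 = 4 | 3·0+2·2 = 4
A: 4·8 = 32 | 3·8+2·4 = 32
L: 4·3 = 12 | 3·0+2·6 = 12
gcd(4,3,2) = 1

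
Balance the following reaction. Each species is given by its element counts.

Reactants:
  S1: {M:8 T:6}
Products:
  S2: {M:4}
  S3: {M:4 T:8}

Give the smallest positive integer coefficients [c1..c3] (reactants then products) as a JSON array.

M: 4·8 = 32 | 5·4+3·4 = 32
T: 4·6 = 24 | 5·0+3·8 = 24
gcd(4,5,3) = 1

Coefficients: [4, 5, 3]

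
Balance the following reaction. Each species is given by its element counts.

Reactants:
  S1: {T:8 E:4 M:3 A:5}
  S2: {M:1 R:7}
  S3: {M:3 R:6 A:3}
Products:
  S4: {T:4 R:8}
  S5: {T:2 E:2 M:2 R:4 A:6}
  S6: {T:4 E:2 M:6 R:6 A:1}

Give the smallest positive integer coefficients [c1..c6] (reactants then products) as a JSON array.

Coefficients: [5, 6, 5, 3, 6, 4]

T: 5·8+6·0+5·0 = 40 | 3·4+6·2+4·4 = 40
E: 5·4+6·0+5·0 = 20 | 3·0+6·2+4·2 = 20
M: 5·3+6·1+5·3 = 36 | 3·0+6·2+4·6 = 36
R: 5·0+6·7+5·6 = 72 | 3·8+6·4+4·6 = 72
A: 5·5+6·0+5·3 = 40 | 3·0+6·6+4·1 = 40
gcd(5,6,5,3,6,4) = 1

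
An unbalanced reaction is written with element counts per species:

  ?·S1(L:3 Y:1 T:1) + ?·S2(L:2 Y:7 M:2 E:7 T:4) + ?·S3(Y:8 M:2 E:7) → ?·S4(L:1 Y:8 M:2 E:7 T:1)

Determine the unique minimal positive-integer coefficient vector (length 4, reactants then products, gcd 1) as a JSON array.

L: 1·3+1·2+4·0 = 5 | 5·1 = 5
Y: 1·1+1·7+4·8 = 40 | 5·8 = 40
M: 1·0+1·2+4·2 = 10 | 5·2 = 10
E: 1·0+1·7+4·7 = 35 | 5·7 = 35
T: 1·1+1·4+4·0 = 5 | 5·1 = 5
gcd(1,1,4,5) = 1

Coefficients: [1, 1, 4, 5]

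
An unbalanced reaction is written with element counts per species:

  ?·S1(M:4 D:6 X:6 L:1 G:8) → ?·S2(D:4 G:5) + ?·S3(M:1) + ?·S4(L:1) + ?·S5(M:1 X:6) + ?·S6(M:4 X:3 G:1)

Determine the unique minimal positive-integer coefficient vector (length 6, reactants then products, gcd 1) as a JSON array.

M: 4·4 = 16 | 6·0+5·1+4·0+3·1+2·4 = 16
D: 4·6 = 24 | 6·4+5·0+4·0+3·0+2·0 = 24
X: 4·6 = 24 | 6·0+5·0+4·0+3·6+2·3 = 24
L: 4·1 = 4 | 6·0+5·0+4·1+3·0+2·0 = 4
G: 4·8 = 32 | 6·5+5·0+4·0+3·0+2·1 = 32
gcd(4,6,5,4,3,2) = 1

Coefficients: [4, 6, 5, 4, 3, 2]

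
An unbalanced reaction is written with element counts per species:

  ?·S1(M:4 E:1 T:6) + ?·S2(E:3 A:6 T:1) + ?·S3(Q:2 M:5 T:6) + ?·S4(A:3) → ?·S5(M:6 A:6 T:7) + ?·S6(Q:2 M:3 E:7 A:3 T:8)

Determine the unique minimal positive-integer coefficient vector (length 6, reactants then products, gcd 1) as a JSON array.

Coefficients: [6, 5, 3, 3, 5, 3]

Q: 6·0+5·0+3·2+3·0 = 6 | 5·0+3·2 = 6
M: 6·4+5·0+3·5+3·0 = 39 | 5·6+3·3 = 39
E: 6·1+5·3+3·0+3·0 = 21 | 5·0+3·7 = 21
A: 6·0+5·6+3·0+3·3 = 39 | 5·6+3·3 = 39
T: 6·6+5·1+3·6+3·0 = 59 | 5·7+3·8 = 59
gcd(6,5,3,3,5,3) = 1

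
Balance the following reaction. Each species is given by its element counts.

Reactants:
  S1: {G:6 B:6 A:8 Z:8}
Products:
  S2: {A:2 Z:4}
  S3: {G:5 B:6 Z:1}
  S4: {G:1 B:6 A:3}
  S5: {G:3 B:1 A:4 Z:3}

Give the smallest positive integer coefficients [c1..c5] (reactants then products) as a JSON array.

G: 5·6 = 30 | 5·0+2·5+2·1+6·3 = 30
B: 5·6 = 30 | 5·0+2·6+2·6+6·1 = 30
A: 5·8 = 40 | 5·2+2·0+2·3+6·4 = 40
Z: 5·8 = 40 | 5·4+2·1+2·0+6·3 = 40
gcd(5,5,2,2,6) = 1

Coefficients: [5, 5, 2, 2, 6]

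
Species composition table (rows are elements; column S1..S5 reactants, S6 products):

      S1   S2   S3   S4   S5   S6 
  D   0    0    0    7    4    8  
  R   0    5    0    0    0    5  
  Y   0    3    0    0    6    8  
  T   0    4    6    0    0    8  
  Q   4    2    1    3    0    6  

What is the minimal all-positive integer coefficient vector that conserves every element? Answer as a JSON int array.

D: 2·0+6·0+4·0+4·7+5·4 = 48 | 6·8 = 48
R: 2·0+6·5+4·0+4·0+5·0 = 30 | 6·5 = 30
Y: 2·0+6·3+4·0+4·0+5·6 = 48 | 6·8 = 48
T: 2·0+6·4+4·6+4·0+5·0 = 48 | 6·8 = 48
Q: 2·4+6·2+4·1+4·3+5·0 = 36 | 6·6 = 36
gcd(2,6,4,4,5,6) = 1

Coefficients: [2, 6, 4, 4, 5, 6]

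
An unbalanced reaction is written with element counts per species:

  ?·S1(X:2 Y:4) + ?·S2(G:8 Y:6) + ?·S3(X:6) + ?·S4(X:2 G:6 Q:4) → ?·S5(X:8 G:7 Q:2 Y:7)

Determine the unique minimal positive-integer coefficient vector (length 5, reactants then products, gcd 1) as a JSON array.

X: 6·2+3·0+5·6+3·2 = 48 | 6·8 = 48
G: 6·0+3·8+5·0+3·6 = 42 | 6·7 = 42
Q: 6·0+3·0+5·0+3·4 = 12 | 6·2 = 12
Y: 6·4+3·6+5·0+3·0 = 42 | 6·7 = 42
gcd(6,3,5,3,6) = 1

Coefficients: [6, 3, 5, 3, 6]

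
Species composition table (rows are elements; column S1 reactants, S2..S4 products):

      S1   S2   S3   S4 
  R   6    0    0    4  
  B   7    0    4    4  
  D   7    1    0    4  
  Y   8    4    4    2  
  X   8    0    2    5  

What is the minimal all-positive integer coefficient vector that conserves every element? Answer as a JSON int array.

Coefficients: [4, 4, 1, 6]

R: 4·6 = 24 | 4·0+1·0+6·4 = 24
B: 4·7 = 28 | 4·0+1·4+6·4 = 28
D: 4·7 = 28 | 4·1+1·0+6·4 = 28
Y: 4·8 = 32 | 4·4+1·4+6·2 = 32
X: 4·8 = 32 | 4·0+1·2+6·5 = 32
gcd(4,4,1,6) = 1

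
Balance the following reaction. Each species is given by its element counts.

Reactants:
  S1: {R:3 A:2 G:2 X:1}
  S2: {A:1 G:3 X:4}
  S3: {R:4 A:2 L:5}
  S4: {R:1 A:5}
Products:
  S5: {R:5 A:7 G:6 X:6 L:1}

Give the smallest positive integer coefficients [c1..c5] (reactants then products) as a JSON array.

R: 6·3+6·0+1·4+3·1 = 25 | 5·5 = 25
A: 6·2+6·1+1·2+3·5 = 35 | 5·7 = 35
G: 6·2+6·3+1·0+3·0 = 30 | 5·6 = 30
X: 6·1+6·4+1·0+3·0 = 30 | 5·6 = 30
L: 6·0+6·0+1·5+3·0 = 5 | 5·1 = 5
gcd(6,6,1,3,5) = 1

Coefficients: [6, 6, 1, 3, 5]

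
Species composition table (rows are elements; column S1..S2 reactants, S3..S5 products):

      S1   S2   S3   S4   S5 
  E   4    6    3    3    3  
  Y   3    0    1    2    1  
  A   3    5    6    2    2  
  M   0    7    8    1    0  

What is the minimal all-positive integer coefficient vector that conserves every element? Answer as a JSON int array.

E: 6·4+2·6 = 36 | 1·3+6·3+5·3 = 36
Y: 6·3+2·0 = 18 | 1·1+6·2+5·1 = 18
A: 6·3+2·5 = 28 | 1·6+6·2+5·2 = 28
M: 6·0+2·7 = 14 | 1·8+6·1+5·0 = 14
gcd(6,2,1,6,5) = 1

Coefficients: [6, 2, 1, 6, 5]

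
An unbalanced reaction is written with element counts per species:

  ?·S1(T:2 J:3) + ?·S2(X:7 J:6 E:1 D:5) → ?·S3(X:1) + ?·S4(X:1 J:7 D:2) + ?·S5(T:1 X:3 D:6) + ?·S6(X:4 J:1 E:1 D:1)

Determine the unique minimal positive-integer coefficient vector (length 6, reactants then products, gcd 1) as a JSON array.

T: 1·2+5·0 = 2 | 5·0+4·0+2·1+5·0 = 2
X: 1·0+5·7 = 35 | 5·1+4·1+2·3+5·4 = 35
J: 1·3+5·6 = 33 | 5·0+4·7+2·0+5·1 = 33
E: 1·0+5·1 = 5 | 5·0+4·0+2·0+5·1 = 5
D: 1·0+5·5 = 25 | 5·0+4·2+2·6+5·1 = 25
gcd(1,5,5,4,2,5) = 1

Coefficients: [1, 5, 5, 4, 2, 5]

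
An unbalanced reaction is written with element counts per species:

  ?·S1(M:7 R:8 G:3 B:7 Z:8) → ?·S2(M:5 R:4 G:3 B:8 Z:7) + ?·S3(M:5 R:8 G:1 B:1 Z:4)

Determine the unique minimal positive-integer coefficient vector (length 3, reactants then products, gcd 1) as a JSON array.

Coefficients: [5, 4, 3]

M: 5·7 = 35 | 4·5+3·5 = 35
R: 5·8 = 40 | 4·4+3·8 = 40
G: 5·3 = 15 | 4·3+3·1 = 15
B: 5·7 = 35 | 4·8+3·1 = 35
Z: 5·8 = 40 | 4·7+3·4 = 40
gcd(5,4,3) = 1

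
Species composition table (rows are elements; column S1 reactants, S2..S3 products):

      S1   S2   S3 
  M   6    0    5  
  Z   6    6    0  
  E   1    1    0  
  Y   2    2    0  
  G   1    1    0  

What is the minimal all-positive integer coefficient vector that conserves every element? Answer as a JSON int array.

M: 5·6 = 30 | 5·0+6·5 = 30
Z: 5·6 = 30 | 5·6+6·0 = 30
E: 5·1 = 5 | 5·1+6·0 = 5
Y: 5·2 = 10 | 5·2+6·0 = 10
G: 5·1 = 5 | 5·1+6·0 = 5
gcd(5,5,6) = 1

Coefficients: [5, 5, 6]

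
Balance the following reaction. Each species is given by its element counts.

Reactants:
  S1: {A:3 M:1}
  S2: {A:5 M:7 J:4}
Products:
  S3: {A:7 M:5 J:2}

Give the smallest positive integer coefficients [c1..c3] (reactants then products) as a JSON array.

Coefficients: [3, 1, 2]

A: 3·3+1·5 = 14 | 2·7 = 14
M: 3·1+1·7 = 10 | 2·5 = 10
J: 3·0+1·4 = 4 | 2·2 = 4
gcd(3,1,2) = 1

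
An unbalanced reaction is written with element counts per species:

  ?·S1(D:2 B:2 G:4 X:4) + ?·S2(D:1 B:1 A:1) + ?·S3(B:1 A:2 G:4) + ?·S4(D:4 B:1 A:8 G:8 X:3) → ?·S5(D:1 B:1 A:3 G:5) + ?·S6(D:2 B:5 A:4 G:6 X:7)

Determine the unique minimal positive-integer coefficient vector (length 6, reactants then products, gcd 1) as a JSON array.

D: 1·2+2·1+6·0+1·4 = 8 | 6·1+1·2 = 8
B: 1·2+2·1+6·1+1·1 = 11 | 6·1+1·5 = 11
A: 1·0+2·1+6·2+1·8 = 22 | 6·3+1·4 = 22
G: 1·4+2·0+6·4+1·8 = 36 | 6·5+1·6 = 36
X: 1·4+2·0+6·0+1·3 = 7 | 6·0+1·7 = 7
gcd(1,2,6,1,6,1) = 1

Coefficients: [1, 2, 6, 1, 6, 1]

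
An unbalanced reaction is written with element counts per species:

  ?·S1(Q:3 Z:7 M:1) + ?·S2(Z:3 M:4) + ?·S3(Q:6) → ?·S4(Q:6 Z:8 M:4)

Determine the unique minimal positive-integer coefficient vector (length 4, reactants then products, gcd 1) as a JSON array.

Q: 4·3+4·0+3·6 = 30 | 5·6 = 30
Z: 4·7+4·3+3·0 = 40 | 5·8 = 40
M: 4·1+4·4+3·0 = 20 | 5·4 = 20
gcd(4,4,3,5) = 1

Coefficients: [4, 4, 3, 5]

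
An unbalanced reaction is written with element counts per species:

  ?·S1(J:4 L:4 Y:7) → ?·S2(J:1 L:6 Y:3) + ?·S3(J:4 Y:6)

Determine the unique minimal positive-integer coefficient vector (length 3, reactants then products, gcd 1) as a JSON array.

J: 6·4 = 24 | 4·1+5·4 = 24
L: 6·4 = 24 | 4·6+5·0 = 24
Y: 6·7 = 42 | 4·3+5·6 = 42
gcd(6,4,5) = 1

Coefficients: [6, 4, 5]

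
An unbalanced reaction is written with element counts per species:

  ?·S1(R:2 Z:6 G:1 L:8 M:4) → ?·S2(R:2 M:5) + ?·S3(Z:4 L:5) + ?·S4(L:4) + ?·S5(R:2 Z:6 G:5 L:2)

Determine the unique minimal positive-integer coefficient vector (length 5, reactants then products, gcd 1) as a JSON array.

R: 5·2 = 10 | 4·2+6·0+2·0+1·2 = 10
Z: 5·6 = 30 | 4·0+6·4+2·0+1·6 = 30
G: 5·1 = 5 | 4·0+6·0+2·0+1·5 = 5
L: 5·8 = 40 | 4·0+6·5+2·4+1·2 = 40
M: 5·4 = 20 | 4·5+6·0+2·0+1·0 = 20
gcd(5,4,6,2,1) = 1

Coefficients: [5, 4, 6, 2, 1]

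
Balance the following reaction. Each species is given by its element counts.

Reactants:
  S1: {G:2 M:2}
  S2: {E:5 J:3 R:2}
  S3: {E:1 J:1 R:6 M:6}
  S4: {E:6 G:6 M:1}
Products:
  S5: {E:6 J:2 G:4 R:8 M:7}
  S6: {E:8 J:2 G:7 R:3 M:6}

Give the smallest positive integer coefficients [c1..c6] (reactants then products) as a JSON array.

Coefficients: [5, 3, 5, 5, 3, 4]

E: 5·0+3·5+5·1+5·6 = 50 | 3·6+4·8 = 50
J: 5·0+3·3+5·1+5·0 = 14 | 3·2+4·2 = 14
G: 5·2+3·0+5·0+5·6 = 40 | 3·4+4·7 = 40
R: 5·0+3·2+5·6+5·0 = 36 | 3·8+4·3 = 36
M: 5·2+3·0+5·6+5·1 = 45 | 3·7+4·6 = 45
gcd(5,3,5,5,3,4) = 1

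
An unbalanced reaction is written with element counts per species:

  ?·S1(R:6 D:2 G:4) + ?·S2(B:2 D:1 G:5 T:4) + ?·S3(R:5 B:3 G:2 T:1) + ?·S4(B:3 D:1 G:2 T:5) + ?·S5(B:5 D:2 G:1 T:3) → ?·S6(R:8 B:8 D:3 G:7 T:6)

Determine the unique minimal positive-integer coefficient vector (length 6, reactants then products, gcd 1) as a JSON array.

Coefficients: [3, 2, 6, 2, 4, 6]

R: 3·6+2·0+6·5+2·0+4·0 = 48 | 6·8 = 48
B: 3·0+2·2+6·3+2·3+4·5 = 48 | 6·8 = 48
D: 3·2+2·1+6·0+2·1+4·2 = 18 | 6·3 = 18
G: 3·4+2·5+6·2+2·2+4·1 = 42 | 6·7 = 42
T: 3·0+2·4+6·1+2·5+4·3 = 36 | 6·6 = 36
gcd(3,2,6,2,4,6) = 1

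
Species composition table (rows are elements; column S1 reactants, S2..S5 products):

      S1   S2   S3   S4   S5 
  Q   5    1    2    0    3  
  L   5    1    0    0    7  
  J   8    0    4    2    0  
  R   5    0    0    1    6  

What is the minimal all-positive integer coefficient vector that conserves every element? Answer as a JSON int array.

Q: 2·5 = 10 | 3·1+2·2+4·0+1·3 = 10
L: 2·5 = 10 | 3·1+2·0+4·0+1·7 = 10
J: 2·8 = 16 | 3·0+2·4+4·2+1·0 = 16
R: 2·5 = 10 | 3·0+2·0+4·1+1·6 = 10
gcd(2,3,2,4,1) = 1

Coefficients: [2, 3, 2, 4, 1]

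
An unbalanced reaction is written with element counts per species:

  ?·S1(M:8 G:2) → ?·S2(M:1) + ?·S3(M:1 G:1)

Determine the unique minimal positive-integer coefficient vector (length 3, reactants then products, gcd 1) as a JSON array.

M: 1·8 = 8 | 6·1+2·1 = 8
G: 1·2 = 2 | 6·0+2·1 = 2
gcd(1,6,2) = 1

Coefficients: [1, 6, 2]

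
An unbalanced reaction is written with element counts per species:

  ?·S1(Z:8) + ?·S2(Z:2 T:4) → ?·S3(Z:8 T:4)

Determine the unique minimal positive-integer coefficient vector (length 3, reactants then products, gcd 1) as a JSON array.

Coefficients: [3, 4, 4]

Z: 3·8+4·2 = 32 | 4·8 = 32
T: 3·0+4·4 = 16 | 4·4 = 16
gcd(3,4,4) = 1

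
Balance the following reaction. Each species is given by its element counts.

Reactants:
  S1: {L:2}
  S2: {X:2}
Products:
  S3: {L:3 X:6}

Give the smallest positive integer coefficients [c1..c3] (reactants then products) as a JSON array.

L: 3·2+6·0 = 6 | 2·3 = 6
X: 3·0+6·2 = 12 | 2·6 = 12
gcd(3,6,2) = 1

Coefficients: [3, 6, 2]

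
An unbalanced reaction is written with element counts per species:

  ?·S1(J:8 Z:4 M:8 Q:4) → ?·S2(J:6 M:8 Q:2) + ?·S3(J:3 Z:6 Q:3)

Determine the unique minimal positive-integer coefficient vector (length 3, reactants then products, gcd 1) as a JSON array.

J: 3·8 = 24 | 3·6+2·3 = 24
Z: 3·4 = 12 | 3·0+2·6 = 12
M: 3·8 = 24 | 3·8+2·0 = 24
Q: 3·4 = 12 | 3·2+2·3 = 12
gcd(3,3,2) = 1

Coefficients: [3, 3, 2]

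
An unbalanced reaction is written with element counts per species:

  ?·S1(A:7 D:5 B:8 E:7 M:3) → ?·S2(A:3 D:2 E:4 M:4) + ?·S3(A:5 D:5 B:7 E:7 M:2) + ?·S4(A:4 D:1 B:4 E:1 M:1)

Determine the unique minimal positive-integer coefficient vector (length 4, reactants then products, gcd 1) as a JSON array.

Coefficients: [5, 1, 4, 3]

A: 5·7 = 35 | 1·3+4·5+3·4 = 35
D: 5·5 = 25 | 1·2+4·5+3·1 = 25
B: 5·8 = 40 | 1·0+4·7+3·4 = 40
E: 5·7 = 35 | 1·4+4·7+3·1 = 35
M: 5·3 = 15 | 1·4+4·2+3·1 = 15
gcd(5,1,4,3) = 1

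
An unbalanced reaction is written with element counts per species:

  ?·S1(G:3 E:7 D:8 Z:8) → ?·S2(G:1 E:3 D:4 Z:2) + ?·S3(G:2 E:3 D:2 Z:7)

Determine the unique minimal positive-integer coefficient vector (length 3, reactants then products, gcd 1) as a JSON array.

Coefficients: [3, 5, 2]

G: 3·3 = 9 | 5·1+2·2 = 9
E: 3·7 = 21 | 5·3+2·3 = 21
D: 3·8 = 24 | 5·4+2·2 = 24
Z: 3·8 = 24 | 5·2+2·7 = 24
gcd(3,5,2) = 1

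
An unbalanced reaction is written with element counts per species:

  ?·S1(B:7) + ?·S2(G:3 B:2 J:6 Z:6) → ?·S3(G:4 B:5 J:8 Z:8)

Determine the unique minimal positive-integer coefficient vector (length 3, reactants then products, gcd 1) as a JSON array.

G: 1·0+4·3 = 12 | 3·4 = 12
B: 1·7+4·2 = 15 | 3·5 = 15
J: 1·0+4·6 = 24 | 3·8 = 24
Z: 1·0+4·6 = 24 | 3·8 = 24
gcd(1,4,3) = 1

Coefficients: [1, 4, 3]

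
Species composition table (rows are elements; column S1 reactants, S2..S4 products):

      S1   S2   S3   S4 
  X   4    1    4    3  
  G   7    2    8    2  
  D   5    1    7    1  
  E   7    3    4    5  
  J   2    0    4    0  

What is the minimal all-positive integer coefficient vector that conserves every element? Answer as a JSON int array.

X: 4·4 = 16 | 5·1+2·4+1·3 = 16
G: 4·7 = 28 | 5·2+2·8+1·2 = 28
D: 4·5 = 20 | 5·1+2·7+1·1 = 20
E: 4·7 = 28 | 5·3+2·4+1·5 = 28
J: 4·2 = 8 | 5·0+2·4+1·0 = 8
gcd(4,5,2,1) = 1

Coefficients: [4, 5, 2, 1]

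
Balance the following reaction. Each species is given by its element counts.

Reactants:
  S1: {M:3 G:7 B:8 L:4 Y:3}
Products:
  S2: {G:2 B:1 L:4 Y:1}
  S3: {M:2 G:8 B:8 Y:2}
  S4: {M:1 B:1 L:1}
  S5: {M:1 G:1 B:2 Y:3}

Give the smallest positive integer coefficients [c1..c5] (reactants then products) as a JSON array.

M: 3·3 = 9 | 2·0+2·2+4·1+1·1 = 9
G: 3·7 = 21 | 2·2+2·8+4·0+1·1 = 21
B: 3·8 = 24 | 2·1+2·8+4·1+1·2 = 24
L: 3·4 = 12 | 2·4+2·0+4·1+1·0 = 12
Y: 3·3 = 9 | 2·1+2·2+4·0+1·3 = 9
gcd(3,2,2,4,1) = 1

Coefficients: [3, 2, 2, 4, 1]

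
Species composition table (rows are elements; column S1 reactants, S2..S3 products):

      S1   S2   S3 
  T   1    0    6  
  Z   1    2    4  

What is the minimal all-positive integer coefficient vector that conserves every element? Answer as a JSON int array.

Coefficients: [6, 1, 1]

T: 6·1 = 6 | 1·0+1·6 = 6
Z: 6·1 = 6 | 1·2+1·4 = 6
gcd(6,1,1) = 1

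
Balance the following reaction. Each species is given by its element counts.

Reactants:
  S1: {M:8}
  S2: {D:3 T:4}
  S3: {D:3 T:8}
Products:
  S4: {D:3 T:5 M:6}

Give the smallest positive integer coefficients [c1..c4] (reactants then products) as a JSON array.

Coefficients: [3, 3, 1, 4]

D: 3·0+3·3+1·3 = 12 | 4·3 = 12
T: 3·0+3·4+1·8 = 20 | 4·5 = 20
M: 3·8+3·0+1·0 = 24 | 4·6 = 24
gcd(3,3,1,4) = 1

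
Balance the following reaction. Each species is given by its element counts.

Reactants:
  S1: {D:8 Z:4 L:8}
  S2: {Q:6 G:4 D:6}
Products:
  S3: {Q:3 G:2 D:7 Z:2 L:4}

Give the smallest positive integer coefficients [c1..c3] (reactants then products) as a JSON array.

Coefficients: [1, 1, 2]

Q: 1·0+1·6 = 6 | 2·3 = 6
G: 1·0+1·4 = 4 | 2·2 = 4
D: 1·8+1·6 = 14 | 2·7 = 14
Z: 1·4+1·0 = 4 | 2·2 = 4
L: 1·8+1·0 = 8 | 2·4 = 8
gcd(1,1,2) = 1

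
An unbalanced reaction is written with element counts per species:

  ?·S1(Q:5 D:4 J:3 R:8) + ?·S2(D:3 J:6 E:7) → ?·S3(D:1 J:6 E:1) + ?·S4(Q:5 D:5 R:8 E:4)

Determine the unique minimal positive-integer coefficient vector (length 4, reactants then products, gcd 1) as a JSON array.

Q: 4·5+3·0 = 20 | 5·0+4·5 = 20
D: 4·4+3·3 = 25 | 5·1+4·5 = 25
J: 4·3+3·6 = 30 | 5·6+4·0 = 30
R: 4·8+3·0 = 32 | 5·0+4·8 = 32
E: 4·0+3·7 = 21 | 5·1+4·4 = 21
gcd(4,3,5,4) = 1

Coefficients: [4, 3, 5, 4]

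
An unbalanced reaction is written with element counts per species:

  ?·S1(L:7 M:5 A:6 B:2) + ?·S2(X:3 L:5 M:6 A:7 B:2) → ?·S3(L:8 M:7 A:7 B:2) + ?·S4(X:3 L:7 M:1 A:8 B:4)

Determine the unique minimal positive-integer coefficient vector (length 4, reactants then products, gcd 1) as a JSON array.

X: 6·0+1·3 = 3 | 5·0+1·3 = 3
L: 6·7+1·5 = 47 | 5·8+1·7 = 47
M: 6·5+1·6 = 36 | 5·7+1·1 = 36
A: 6·6+1·7 = 43 | 5·7+1·8 = 43
B: 6·2+1·2 = 14 | 5·2+1·4 = 14
gcd(6,1,5,1) = 1

Coefficients: [6, 1, 5, 1]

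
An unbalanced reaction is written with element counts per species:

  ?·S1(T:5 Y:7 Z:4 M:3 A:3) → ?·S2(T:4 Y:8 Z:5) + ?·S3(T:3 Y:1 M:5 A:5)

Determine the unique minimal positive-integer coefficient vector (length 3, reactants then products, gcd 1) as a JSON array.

Coefficients: [5, 4, 3]

T: 5·5 = 25 | 4·4+3·3 = 25
Y: 5·7 = 35 | 4·8+3·1 = 35
Z: 5·4 = 20 | 4·5+3·0 = 20
M: 5·3 = 15 | 4·0+3·5 = 15
A: 5·3 = 15 | 4·0+3·5 = 15
gcd(5,4,3) = 1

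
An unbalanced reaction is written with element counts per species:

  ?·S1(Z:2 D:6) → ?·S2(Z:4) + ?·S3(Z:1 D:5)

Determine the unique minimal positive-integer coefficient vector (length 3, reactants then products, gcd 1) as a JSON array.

Coefficients: [5, 1, 6]

Z: 5·2 = 10 | 1·4+6·1 = 10
D: 5·6 = 30 | 1·0+6·5 = 30
gcd(5,1,6) = 1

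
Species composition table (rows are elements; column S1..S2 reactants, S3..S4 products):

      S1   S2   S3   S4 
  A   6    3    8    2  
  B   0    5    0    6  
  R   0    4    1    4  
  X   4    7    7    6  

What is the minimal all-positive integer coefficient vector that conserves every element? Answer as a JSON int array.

Coefficients: [4, 6, 4, 5]

A: 4·6+6·3 = 42 | 4·8+5·2 = 42
B: 4·0+6·5 = 30 | 4·0+5·6 = 30
R: 4·0+6·4 = 24 | 4·1+5·4 = 24
X: 4·4+6·7 = 58 | 4·7+5·6 = 58
gcd(4,6,4,5) = 1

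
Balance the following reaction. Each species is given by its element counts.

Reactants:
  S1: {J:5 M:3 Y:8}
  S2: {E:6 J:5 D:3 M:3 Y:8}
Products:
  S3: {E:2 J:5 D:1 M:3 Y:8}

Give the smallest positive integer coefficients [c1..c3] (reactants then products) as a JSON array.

Coefficients: [2, 1, 3]

E: 2·0+1·6 = 6 | 3·2 = 6
J: 2·5+1·5 = 15 | 3·5 = 15
D: 2·0+1·3 = 3 | 3·1 = 3
M: 2·3+1·3 = 9 | 3·3 = 9
Y: 2·8+1·8 = 24 | 3·8 = 24
gcd(2,1,3) = 1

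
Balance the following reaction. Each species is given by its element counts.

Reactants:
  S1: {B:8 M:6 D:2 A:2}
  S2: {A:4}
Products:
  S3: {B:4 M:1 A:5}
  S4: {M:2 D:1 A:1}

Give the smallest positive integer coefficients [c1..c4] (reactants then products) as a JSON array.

Coefficients: [2, 5, 4, 4]

B: 2·8+5·0 = 16 | 4·4+4·0 = 16
M: 2·6+5·0 = 12 | 4·1+4·2 = 12
D: 2·2+5·0 = 4 | 4·0+4·1 = 4
A: 2·2+5·4 = 24 | 4·5+4·1 = 24
gcd(2,5,4,4) = 1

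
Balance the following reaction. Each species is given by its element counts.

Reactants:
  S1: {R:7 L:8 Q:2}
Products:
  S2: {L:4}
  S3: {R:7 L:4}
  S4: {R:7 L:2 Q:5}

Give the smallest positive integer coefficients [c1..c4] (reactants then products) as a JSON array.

Coefficients: [5, 6, 3, 2]

R: 5·7 = 35 | 6·0+3·7+2·7 = 35
L: 5·8 = 40 | 6·4+3·4+2·2 = 40
Q: 5·2 = 10 | 6·0+3·0+2·5 = 10
gcd(5,6,3,2) = 1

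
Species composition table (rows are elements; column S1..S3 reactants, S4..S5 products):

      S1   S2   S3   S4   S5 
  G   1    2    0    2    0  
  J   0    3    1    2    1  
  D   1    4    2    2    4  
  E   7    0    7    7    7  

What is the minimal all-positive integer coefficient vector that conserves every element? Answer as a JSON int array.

G: 4·1+3·2+5·0 = 10 | 5·2+4·0 = 10
J: 4·0+3·3+5·1 = 14 | 5·2+4·1 = 14
D: 4·1+3·4+5·2 = 26 | 5·2+4·4 = 26
E: 4·7+3·0+5·7 = 63 | 5·7+4·7 = 63
gcd(4,3,5,5,4) = 1

Coefficients: [4, 3, 5, 5, 4]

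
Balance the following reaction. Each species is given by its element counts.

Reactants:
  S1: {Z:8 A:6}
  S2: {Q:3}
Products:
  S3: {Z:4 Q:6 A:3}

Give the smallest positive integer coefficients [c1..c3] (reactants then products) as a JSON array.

Coefficients: [1, 4, 2]

Z: 1·8+4·0 = 8 | 2·4 = 8
Q: 1·0+4·3 = 12 | 2·6 = 12
A: 1·6+4·0 = 6 | 2·3 = 6
gcd(1,4,2) = 1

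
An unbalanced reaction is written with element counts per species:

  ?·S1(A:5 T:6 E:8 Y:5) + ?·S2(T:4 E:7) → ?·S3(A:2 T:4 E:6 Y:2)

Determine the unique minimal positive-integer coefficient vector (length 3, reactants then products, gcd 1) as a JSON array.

A: 2·5+2·0 = 10 | 5·2 = 10
T: 2·6+2·4 = 20 | 5·4 = 20
E: 2·8+2·7 = 30 | 5·6 = 30
Y: 2·5+2·0 = 10 | 5·2 = 10
gcd(2,2,5) = 1

Coefficients: [2, 2, 5]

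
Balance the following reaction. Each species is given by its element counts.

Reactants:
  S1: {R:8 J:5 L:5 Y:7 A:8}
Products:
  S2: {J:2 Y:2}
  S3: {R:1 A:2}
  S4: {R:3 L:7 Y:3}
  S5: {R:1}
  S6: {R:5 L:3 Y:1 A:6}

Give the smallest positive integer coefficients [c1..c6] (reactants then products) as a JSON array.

R: 2·8 = 16 | 5·0+5·1+1·3+3·1+1·5 = 16
J: 2·5 = 10 | 5·2+5·0+1·0+3·0+1·0 = 10
L: 2·5 = 10 | 5·0+5·0+1·7+3·0+1·3 = 10
Y: 2·7 = 14 | 5·2+5·0+1·3+3·0+1·1 = 14
A: 2·8 = 16 | 5·0+5·2+1·0+3·0+1·6 = 16
gcd(2,5,5,1,3,1) = 1

Coefficients: [2, 5, 5, 1, 3, 1]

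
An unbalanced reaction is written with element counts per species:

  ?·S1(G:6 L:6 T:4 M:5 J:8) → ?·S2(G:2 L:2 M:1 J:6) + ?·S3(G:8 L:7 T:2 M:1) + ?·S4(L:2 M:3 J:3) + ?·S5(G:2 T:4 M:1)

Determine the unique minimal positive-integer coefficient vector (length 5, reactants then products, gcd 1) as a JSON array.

Coefficients: [6, 5, 2, 6, 5]

G: 6·6 = 36 | 5·2+2·8+6·0+5·2 = 36
L: 6·6 = 36 | 5·2+2·7+6·2+5·0 = 36
T: 6·4 = 24 | 5·0+2·2+6·0+5·4 = 24
M: 6·5 = 30 | 5·1+2·1+6·3+5·1 = 30
J: 6·8 = 48 | 5·6+2·0+6·3+5·0 = 48
gcd(6,5,2,6,5) = 1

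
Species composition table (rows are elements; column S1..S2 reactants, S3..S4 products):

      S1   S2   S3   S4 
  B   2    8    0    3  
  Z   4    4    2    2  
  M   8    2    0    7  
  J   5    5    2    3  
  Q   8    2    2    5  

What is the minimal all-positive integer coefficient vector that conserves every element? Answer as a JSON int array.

Coefficients: [5, 1, 6, 6]

B: 5·2+1·8 = 18 | 6·0+6·3 = 18
Z: 5·4+1·4 = 24 | 6·2+6·2 = 24
M: 5·8+1·2 = 42 | 6·0+6·7 = 42
J: 5·5+1·5 = 30 | 6·2+6·3 = 30
Q: 5·8+1·2 = 42 | 6·2+6·5 = 42
gcd(5,1,6,6) = 1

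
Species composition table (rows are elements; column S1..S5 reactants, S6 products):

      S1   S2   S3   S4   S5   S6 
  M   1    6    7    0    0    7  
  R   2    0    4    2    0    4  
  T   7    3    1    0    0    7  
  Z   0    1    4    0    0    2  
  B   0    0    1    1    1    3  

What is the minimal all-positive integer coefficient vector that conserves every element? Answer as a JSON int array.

Coefficients: [2, 2, 1, 2, 6, 3]

M: 2·1+2·6+1·7+2·0+6·0 = 21 | 3·7 = 21
R: 2·2+2·0+1·4+2·2+6·0 = 12 | 3·4 = 12
T: 2·7+2·3+1·1+2·0+6·0 = 21 | 3·7 = 21
Z: 2·0+2·1+1·4+2·0+6·0 = 6 | 3·2 = 6
B: 2·0+2·0+1·1+2·1+6·1 = 9 | 3·3 = 9
gcd(2,2,1,2,6,3) = 1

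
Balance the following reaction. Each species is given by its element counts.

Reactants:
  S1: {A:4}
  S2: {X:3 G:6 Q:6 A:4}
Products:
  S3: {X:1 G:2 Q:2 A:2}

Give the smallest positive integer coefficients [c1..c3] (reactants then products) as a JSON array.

X: 1·0+2·3 = 6 | 6·1 = 6
G: 1·0+2·6 = 12 | 6·2 = 12
Q: 1·0+2·6 = 12 | 6·2 = 12
A: 1·4+2·4 = 12 | 6·2 = 12
gcd(1,2,6) = 1

Coefficients: [1, 2, 6]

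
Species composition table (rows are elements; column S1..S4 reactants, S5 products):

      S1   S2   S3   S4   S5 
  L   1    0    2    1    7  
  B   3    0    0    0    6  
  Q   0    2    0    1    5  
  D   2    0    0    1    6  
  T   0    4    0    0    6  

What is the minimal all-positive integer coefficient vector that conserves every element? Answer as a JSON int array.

L: 4·1+3·0+3·2+4·1 = 14 | 2·7 = 14
B: 4·3+3·0+3·0+4·0 = 12 | 2·6 = 12
Q: 4·0+3·2+3·0+4·1 = 10 | 2·5 = 10
D: 4·2+3·0+3·0+4·1 = 12 | 2·6 = 12
T: 4·0+3·4+3·0+4·0 = 12 | 2·6 = 12
gcd(4,3,3,4,2) = 1

Coefficients: [4, 3, 3, 4, 2]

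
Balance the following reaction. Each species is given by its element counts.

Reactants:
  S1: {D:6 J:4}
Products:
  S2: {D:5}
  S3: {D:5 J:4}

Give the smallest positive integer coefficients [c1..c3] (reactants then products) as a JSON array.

Coefficients: [5, 1, 5]

D: 5·6 = 30 | 1·5+5·5 = 30
J: 5·4 = 20 | 1·0+5·4 = 20
gcd(5,1,5) = 1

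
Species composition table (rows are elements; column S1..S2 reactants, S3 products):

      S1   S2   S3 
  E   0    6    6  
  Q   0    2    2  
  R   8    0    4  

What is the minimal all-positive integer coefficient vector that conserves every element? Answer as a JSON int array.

Coefficients: [1, 2, 2]

E: 1·0+2·6 = 12 | 2·6 = 12
Q: 1·0+2·2 = 4 | 2·2 = 4
R: 1·8+2·0 = 8 | 2·4 = 8
gcd(1,2,2) = 1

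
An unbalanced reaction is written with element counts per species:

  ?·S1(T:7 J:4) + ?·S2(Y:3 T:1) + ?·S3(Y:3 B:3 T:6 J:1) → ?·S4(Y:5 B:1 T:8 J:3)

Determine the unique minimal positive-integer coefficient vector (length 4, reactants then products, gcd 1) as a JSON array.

Y: 2·0+4·3+1·3 = 15 | 3·5 = 15
B: 2·0+4·0+1·3 = 3 | 3·1 = 3
T: 2·7+4·1+1·6 = 24 | 3·8 = 24
J: 2·4+4·0+1·1 = 9 | 3·3 = 9
gcd(2,4,1,3) = 1

Coefficients: [2, 4, 1, 3]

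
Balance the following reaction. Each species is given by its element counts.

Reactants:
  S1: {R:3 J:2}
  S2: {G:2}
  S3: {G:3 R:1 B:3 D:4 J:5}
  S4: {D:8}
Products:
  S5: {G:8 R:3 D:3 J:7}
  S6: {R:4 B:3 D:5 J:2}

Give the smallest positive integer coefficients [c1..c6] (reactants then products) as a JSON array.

Coefficients: [4, 5, 2, 1, 2, 2]

G: 4·0+5·2+2·3+1·0 = 16 | 2·8+2·0 = 16
R: 4·3+5·0+2·1+1·0 = 14 | 2·3+2·4 = 14
B: 4·0+5·0+2·3+1·0 = 6 | 2·0+2·3 = 6
D: 4·0+5·0+2·4+1·8 = 16 | 2·3+2·5 = 16
J: 4·2+5·0+2·5+1·0 = 18 | 2·7+2·2 = 18
gcd(4,5,2,1,2,2) = 1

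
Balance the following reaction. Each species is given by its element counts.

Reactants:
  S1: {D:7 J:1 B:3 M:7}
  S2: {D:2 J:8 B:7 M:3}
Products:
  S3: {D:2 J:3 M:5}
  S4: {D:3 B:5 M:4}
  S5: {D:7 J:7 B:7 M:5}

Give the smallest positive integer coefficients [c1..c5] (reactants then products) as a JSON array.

D: 5·7+4·2 = 43 | 3·2+3·3+4·7 = 43
J: 5·1+4·8 = 37 | 3·3+3·0+4·7 = 37
B: 5·3+4·7 = 43 | 3·0+3·5+4·7 = 43
M: 5·7+4·3 = 47 | 3·5+3·4+4·5 = 47
gcd(5,4,3,3,4) = 1

Coefficients: [5, 4, 3, 3, 4]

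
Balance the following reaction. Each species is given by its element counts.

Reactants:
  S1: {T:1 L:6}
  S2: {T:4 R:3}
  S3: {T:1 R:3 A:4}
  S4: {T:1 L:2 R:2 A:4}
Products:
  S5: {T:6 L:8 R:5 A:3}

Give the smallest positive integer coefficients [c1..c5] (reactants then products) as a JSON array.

T: 5·1+4·4+2·1+1·1 = 24 | 4·6 = 24
L: 5·6+4·0+2·0+1·2 = 32 | 4·8 = 32
R: 5·0+4·3+2·3+1·2 = 20 | 4·5 = 20
A: 5·0+4·0+2·4+1·4 = 12 | 4·3 = 12
gcd(5,4,2,1,4) = 1

Coefficients: [5, 4, 2, 1, 4]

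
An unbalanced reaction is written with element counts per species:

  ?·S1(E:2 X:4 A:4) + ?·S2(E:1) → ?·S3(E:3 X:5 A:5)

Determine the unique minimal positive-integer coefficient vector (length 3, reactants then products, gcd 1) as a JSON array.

Coefficients: [5, 2, 4]

E: 5·2+2·1 = 12 | 4·3 = 12
X: 5·4+2·0 = 20 | 4·5 = 20
A: 5·4+2·0 = 20 | 4·5 = 20
gcd(5,2,4) = 1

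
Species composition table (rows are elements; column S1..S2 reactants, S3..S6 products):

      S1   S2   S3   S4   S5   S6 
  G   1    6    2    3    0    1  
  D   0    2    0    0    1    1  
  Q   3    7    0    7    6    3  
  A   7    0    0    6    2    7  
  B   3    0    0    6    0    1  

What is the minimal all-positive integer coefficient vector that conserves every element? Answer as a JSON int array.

Coefficients: [5, 2, 4, 2, 1, 3]

G: 5·1+2·6 = 17 | 4·2+2·3+1·0+3·1 = 17
D: 5·0+2·2 = 4 | 4·0+2·0+1·1+3·1 = 4
Q: 5·3+2·7 = 29 | 4·0+2·7+1·6+3·3 = 29
A: 5·7+2·0 = 35 | 4·0+2·6+1·2+3·7 = 35
B: 5·3+2·0 = 15 | 4·0+2·6+1·0+3·1 = 15
gcd(5,2,4,2,1,3) = 1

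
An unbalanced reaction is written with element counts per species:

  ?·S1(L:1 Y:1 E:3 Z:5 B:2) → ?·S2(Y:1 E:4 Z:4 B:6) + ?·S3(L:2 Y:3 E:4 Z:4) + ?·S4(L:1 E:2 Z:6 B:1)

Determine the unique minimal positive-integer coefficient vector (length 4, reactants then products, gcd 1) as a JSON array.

L: 4·1 = 4 | 1·0+1·2+2·1 = 4
Y: 4·1 = 4 | 1·1+1·3+2·0 = 4
E: 4·3 = 12 | 1·4+1·4+2·2 = 12
Z: 4·5 = 20 | 1·4+1·4+2·6 = 20
B: 4·2 = 8 | 1·6+1·0+2·1 = 8
gcd(4,1,1,2) = 1

Coefficients: [4, 1, 1, 2]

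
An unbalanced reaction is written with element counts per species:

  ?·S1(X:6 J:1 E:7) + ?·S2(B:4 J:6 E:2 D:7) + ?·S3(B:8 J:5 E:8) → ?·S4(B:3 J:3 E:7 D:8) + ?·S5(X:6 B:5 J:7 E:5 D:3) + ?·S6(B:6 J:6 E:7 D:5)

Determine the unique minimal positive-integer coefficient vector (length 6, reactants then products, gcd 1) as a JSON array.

X: 3·6+6·0+3·0 = 18 | 1·0+3·6+5·0 = 18
B: 3·0+6·4+3·8 = 48 | 1·3+3·5+5·6 = 48
J: 3·1+6·6+3·5 = 54 | 1·3+3·7+5·6 = 54
E: 3·7+6·2+3·8 = 57 | 1·7+3·5+5·7 = 57
D: 3·0+6·7+3·0 = 42 | 1·8+3·3+5·5 = 42
gcd(3,6,3,1,3,5) = 1

Coefficients: [3, 6, 3, 1, 3, 5]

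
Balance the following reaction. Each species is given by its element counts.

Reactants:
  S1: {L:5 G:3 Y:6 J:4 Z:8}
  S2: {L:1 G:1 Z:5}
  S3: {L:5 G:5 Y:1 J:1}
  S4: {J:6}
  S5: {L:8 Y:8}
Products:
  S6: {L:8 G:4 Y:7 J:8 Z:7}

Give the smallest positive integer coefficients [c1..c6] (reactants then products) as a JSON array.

L: 4·5+2·1+2·5+5·0+2·8 = 48 | 6·8 = 48
G: 4·3+2·1+2·5+5·0+2·0 = 24 | 6·4 = 24
Y: 4·6+2·0+2·1+5·0+2·8 = 42 | 6·7 = 42
J: 4·4+2·0+2·1+5·6+2·0 = 48 | 6·8 = 48
Z: 4·8+2·5+2·0+5·0+2·0 = 42 | 6·7 = 42
gcd(4,2,2,5,2,6) = 1

Coefficients: [4, 2, 2, 5, 2, 6]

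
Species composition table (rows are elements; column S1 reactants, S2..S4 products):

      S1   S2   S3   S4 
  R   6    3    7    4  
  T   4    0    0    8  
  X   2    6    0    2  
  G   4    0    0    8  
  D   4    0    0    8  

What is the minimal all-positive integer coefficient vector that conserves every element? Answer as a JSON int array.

R: 6·6 = 36 | 1·3+3·7+3·4 = 36
T: 6·4 = 24 | 1·0+3·0+3·8 = 24
X: 6·2 = 12 | 1·6+3·0+3·2 = 12
G: 6·4 = 24 | 1·0+3·0+3·8 = 24
D: 6·4 = 24 | 1·0+3·0+3·8 = 24
gcd(6,1,3,3) = 1

Coefficients: [6, 1, 3, 3]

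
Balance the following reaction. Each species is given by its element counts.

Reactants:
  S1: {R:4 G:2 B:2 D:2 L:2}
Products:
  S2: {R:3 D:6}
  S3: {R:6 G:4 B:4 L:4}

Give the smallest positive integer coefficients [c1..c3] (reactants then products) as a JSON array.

R: 6·4 = 24 | 2·3+3·6 = 24
G: 6·2 = 12 | 2·0+3·4 = 12
B: 6·2 = 12 | 2·0+3·4 = 12
D: 6·2 = 12 | 2·6+3·0 = 12
L: 6·2 = 12 | 2·0+3·4 = 12
gcd(6,2,3) = 1

Coefficients: [6, 2, 3]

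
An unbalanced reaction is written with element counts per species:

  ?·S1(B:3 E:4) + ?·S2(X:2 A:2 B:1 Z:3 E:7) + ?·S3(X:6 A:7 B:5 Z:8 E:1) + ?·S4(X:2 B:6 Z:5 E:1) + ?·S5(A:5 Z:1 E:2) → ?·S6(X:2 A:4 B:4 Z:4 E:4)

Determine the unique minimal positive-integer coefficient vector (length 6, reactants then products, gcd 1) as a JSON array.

X: 2·0+1·2+1·6+2·2+3·0 = 12 | 6·2 = 12
A: 2·0+1·2+1·7+2·0+3·5 = 24 | 6·4 = 24
B: 2·3+1·1+1·5+2·6+3·0 = 24 | 6·4 = 24
Z: 2·0+1·3+1·8+2·5+3·1 = 24 | 6·4 = 24
E: 2·4+1·7+1·1+2·1+3·2 = 24 | 6·4 = 24
gcd(2,1,1,2,3,6) = 1

Coefficients: [2, 1, 1, 2, 3, 6]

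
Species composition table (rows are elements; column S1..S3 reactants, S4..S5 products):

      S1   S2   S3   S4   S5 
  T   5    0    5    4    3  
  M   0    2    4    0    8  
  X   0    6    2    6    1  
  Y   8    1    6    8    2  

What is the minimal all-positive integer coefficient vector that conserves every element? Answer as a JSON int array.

Coefficients: [5, 6, 1, 6, 2]

T: 5·5+6·0+1·5 = 30 | 6·4+2·3 = 30
M: 5·0+6·2+1·4 = 16 | 6·0+2·8 = 16
X: 5·0+6·6+1·2 = 38 | 6·6+2·1 = 38
Y: 5·8+6·1+1·6 = 52 | 6·8+2·2 = 52
gcd(5,6,1,6,2) = 1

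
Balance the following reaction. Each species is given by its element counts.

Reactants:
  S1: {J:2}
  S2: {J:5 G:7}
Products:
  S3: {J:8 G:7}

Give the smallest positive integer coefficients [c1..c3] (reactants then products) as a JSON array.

J: 3·2+2·5 = 16 | 2·8 = 16
G: 3·0+2·7 = 14 | 2·7 = 14
gcd(3,2,2) = 1

Coefficients: [3, 2, 2]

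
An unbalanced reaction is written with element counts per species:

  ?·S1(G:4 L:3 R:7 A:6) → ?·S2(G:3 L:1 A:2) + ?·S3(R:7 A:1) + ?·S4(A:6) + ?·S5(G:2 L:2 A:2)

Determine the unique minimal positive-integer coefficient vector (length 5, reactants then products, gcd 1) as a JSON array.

Coefficients: [4, 2, 4, 1, 5]

G: 4·4 = 16 | 2·3+4·0+1·0+5·2 = 16
L: 4·3 = 12 | 2·1+4·0+1·0+5·2 = 12
R: 4·7 = 28 | 2·0+4·7+1·0+5·0 = 28
A: 4·6 = 24 | 2·2+4·1+1·6+5·2 = 24
gcd(4,2,4,1,5) = 1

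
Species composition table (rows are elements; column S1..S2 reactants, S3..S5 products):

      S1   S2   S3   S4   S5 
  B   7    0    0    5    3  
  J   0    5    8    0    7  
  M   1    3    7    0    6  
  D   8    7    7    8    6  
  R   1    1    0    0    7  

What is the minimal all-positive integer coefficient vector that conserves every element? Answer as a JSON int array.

Coefficients: [4, 3, 1, 5, 1]

B: 4·7+3·0 = 28 | 1·0+5·5+1·3 = 28
J: 4·0+3·5 = 15 | 1·8+5·0+1·7 = 15
M: 4·1+3·3 = 13 | 1·7+5·0+1·6 = 13
D: 4·8+3·7 = 53 | 1·7+5·8+1·6 = 53
R: 4·1+3·1 = 7 | 1·0+5·0+1·7 = 7
gcd(4,3,1,5,1) = 1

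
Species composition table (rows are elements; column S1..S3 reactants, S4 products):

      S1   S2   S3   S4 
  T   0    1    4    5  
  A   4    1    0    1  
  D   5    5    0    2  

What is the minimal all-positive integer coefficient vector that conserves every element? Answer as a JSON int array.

Coefficients: [1, 1, 6, 5]

T: 1·0+1·1+6·4 = 25 | 5·5 = 25
A: 1·4+1·1+6·0 = 5 | 5·1 = 5
D: 1·5+1·5+6·0 = 10 | 5·2 = 10
gcd(1,1,6,5) = 1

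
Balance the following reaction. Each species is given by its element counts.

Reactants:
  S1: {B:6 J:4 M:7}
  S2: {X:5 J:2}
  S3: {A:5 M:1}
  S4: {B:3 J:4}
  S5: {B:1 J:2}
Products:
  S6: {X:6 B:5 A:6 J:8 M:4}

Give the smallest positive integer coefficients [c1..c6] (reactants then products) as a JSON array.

Coefficients: [2, 6, 6, 3, 4, 5]

X: 2·0+6·5+6·0+3·0+4·0 = 30 | 5·6 = 30
B: 2·6+6·0+6·0+3·3+4·1 = 25 | 5·5 = 25
A: 2·0+6·0+6·5+3·0+4·0 = 30 | 5·6 = 30
J: 2·4+6·2+6·0+3·4+4·2 = 40 | 5·8 = 40
M: 2·7+6·0+6·1+3·0+4·0 = 20 | 5·4 = 20
gcd(2,6,6,3,4,5) = 1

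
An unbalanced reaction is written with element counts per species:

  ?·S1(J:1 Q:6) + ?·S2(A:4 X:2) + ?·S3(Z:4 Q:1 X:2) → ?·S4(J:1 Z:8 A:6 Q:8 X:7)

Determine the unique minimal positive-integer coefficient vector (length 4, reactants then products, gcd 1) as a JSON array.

Coefficients: [2, 3, 4, 2]

J: 2·1+3·0+4·0 = 2 | 2·1 = 2
Z: 2·0+3·0+4·4 = 16 | 2·8 = 16
A: 2·0+3·4+4·0 = 12 | 2·6 = 12
Q: 2·6+3·0+4·1 = 16 | 2·8 = 16
X: 2·0+3·2+4·2 = 14 | 2·7 = 14
gcd(2,3,4,2) = 1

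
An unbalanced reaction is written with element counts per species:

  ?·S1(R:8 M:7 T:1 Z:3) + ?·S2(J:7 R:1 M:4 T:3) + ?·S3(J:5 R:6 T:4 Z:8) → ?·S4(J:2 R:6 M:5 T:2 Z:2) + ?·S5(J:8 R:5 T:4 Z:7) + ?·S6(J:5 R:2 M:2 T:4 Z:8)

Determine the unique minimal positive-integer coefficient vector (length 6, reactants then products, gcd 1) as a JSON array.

J: 2·0+2·7+3·5 = 29 | 4·2+2·8+1·5 = 29
R: 2·8+2·1+3·6 = 36 | 4·6+2·5+1·2 = 36
M: 2·7+2·4+3·0 = 22 | 4·5+2·0+1·2 = 22
T: 2·1+2·3+3·4 = 20 | 4·2+2·4+1·4 = 20
Z: 2·3+2·0+3·8 = 30 | 4·2+2·7+1·8 = 30
gcd(2,2,3,4,2,1) = 1

Coefficients: [2, 2, 3, 4, 2, 1]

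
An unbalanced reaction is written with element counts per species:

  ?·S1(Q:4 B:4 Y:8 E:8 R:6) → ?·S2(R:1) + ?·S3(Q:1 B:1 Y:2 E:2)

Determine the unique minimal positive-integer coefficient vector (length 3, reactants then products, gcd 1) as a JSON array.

Coefficients: [1, 6, 4]

Q: 1·4 = 4 | 6·0+4·1 = 4
B: 1·4 = 4 | 6·0+4·1 = 4
Y: 1·8 = 8 | 6·0+4·2 = 8
E: 1·8 = 8 | 6·0+4·2 = 8
R: 1·6 = 6 | 6·1+4·0 = 6
gcd(1,6,4) = 1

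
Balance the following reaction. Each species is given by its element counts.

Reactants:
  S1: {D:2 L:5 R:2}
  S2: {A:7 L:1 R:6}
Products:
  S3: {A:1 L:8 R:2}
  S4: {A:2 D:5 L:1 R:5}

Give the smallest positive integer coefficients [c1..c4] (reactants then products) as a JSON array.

Coefficients: [5, 1, 3, 2]

A: 5·0+1·7 = 7 | 3·1+2·2 = 7
D: 5·2+1·0 = 10 | 3·0+2·5 = 10
L: 5·5+1·1 = 26 | 3·8+2·1 = 26
R: 5·2+1·6 = 16 | 3·2+2·5 = 16
gcd(5,1,3,2) = 1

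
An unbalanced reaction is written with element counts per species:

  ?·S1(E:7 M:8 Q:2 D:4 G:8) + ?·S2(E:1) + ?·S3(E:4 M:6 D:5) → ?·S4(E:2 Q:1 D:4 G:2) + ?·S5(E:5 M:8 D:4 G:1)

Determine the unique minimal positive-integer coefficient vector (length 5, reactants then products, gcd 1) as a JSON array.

Coefficients: [1, 1, 4, 2, 4]

E: 1·7+1·1+4·4 = 24 | 2·2+4·5 = 24
M: 1·8+1·0+4·6 = 32 | 2·0+4·8 = 32
Q: 1·2+1·0+4·0 = 2 | 2·1+4·0 = 2
D: 1·4+1·0+4·5 = 24 | 2·4+4·4 = 24
G: 1·8+1·0+4·0 = 8 | 2·2+4·1 = 8
gcd(1,1,4,2,4) = 1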